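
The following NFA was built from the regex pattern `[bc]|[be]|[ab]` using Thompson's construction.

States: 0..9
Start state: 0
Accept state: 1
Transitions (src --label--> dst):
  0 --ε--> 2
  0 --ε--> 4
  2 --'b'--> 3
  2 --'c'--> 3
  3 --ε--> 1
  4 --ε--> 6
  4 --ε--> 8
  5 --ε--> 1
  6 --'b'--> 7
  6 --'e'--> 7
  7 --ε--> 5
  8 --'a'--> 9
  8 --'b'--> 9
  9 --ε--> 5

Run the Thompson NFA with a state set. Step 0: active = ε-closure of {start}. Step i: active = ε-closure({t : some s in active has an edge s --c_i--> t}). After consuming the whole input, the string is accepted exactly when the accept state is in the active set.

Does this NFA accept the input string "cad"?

Answer: REJECT

Trace:
start: ε-closure({0}) = {0,2,4,6,8}
'c' @ 1: {1,3}  ✓accept
'a' @ 2: {}  — state set empty
rest 'd' ignored (set empty)
after full input: {}  (accept=1 not in)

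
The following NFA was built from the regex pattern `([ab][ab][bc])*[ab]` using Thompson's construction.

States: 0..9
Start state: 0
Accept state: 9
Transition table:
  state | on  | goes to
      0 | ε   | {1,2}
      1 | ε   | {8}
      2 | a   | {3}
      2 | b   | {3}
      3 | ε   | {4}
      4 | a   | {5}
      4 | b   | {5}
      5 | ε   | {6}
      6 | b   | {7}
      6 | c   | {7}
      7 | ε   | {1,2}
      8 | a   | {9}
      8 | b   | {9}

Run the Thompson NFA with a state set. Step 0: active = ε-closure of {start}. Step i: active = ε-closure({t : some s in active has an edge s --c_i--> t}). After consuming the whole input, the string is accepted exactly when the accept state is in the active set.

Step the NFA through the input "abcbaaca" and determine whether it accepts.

S₀ = ε-closure({0}) = {0,1,2,8}
'a' @ 1: {3,4,9}  ✓accept
'b' @ 2: {5,6}
'c' @ 3: {1,2,7,8}
'b' @ 4: {3,4,9}  ✓accept
'a' @ 5: {5,6}
'a' @ 6: {}  — no active states
rest 'ca' ignored (set empty)
after full input: {}  (accept=9 not in)

Answer: REJECT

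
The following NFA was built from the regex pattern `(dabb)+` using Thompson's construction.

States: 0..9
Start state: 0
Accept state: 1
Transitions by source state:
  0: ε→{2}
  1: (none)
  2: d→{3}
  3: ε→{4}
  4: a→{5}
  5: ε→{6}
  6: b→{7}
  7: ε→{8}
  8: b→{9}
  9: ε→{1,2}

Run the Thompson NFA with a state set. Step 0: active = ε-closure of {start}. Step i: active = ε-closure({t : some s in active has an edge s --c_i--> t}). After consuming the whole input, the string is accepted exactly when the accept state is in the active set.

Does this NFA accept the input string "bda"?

Answer: REJECT

Derivation:
initial (ε-close {0}): {0,2}
'b' @ 1: {}  — no active states
rest 'da' ignored (set empty)
final: {}; accept 1 not in set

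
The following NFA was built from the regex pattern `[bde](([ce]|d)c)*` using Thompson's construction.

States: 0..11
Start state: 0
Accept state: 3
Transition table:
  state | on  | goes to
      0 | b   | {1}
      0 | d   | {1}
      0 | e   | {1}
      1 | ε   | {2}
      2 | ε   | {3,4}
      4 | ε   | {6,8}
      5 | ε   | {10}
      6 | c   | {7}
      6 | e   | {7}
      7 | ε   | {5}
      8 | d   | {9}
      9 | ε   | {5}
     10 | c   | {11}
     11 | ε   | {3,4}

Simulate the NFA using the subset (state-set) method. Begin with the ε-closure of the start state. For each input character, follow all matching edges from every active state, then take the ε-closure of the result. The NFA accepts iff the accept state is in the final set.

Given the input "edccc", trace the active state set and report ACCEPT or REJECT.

Answer: ACCEPT

Derivation:
initial (ε-close {0}): {0}
'e' @ 1: {1,2,3,4,6,8}  (accept∈set)
'd' @ 2: {5,9,10}
'c' @ 3: {3,4,6,8,11}  (accept∈set)
'c' @ 4: {5,7,10}
'c' @ 5: {3,4,6,8,11}  (accept∈set)
end set {3,4,6,8,11} — state 3 in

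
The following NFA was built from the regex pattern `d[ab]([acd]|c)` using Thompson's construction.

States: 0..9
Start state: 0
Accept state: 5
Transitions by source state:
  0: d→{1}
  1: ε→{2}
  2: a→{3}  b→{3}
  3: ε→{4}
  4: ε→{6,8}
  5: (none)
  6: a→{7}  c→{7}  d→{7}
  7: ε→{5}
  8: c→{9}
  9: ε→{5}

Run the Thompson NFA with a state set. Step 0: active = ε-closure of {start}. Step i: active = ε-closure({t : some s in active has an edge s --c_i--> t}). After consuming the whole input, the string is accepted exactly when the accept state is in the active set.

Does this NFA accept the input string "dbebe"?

Answer: REJECT

Steps:
S₀ = ε-closure({0}) = {0}
'd' @ 1: {1,2}
'b' @ 2: {3,4,6,8}
'e' @ 3: {}  — dead — no transitions
rest 'be' ignored (set empty)
final: {}; accept 5 not in set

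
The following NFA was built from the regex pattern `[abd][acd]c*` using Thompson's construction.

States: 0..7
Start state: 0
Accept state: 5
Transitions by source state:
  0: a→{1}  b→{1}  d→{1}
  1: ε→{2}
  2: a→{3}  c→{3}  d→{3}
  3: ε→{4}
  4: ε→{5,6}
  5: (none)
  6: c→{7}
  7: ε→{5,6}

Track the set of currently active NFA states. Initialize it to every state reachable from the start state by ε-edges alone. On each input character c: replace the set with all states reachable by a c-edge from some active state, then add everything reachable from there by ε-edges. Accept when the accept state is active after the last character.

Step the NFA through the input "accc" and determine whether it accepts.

Answer: ACCEPT

Derivation:
initial (ε-close {0}): {0}
'a' @ 1: {1,2}
'c' @ 2: {3,4,5,6}  [accepting]
'c' @ 3: {5,6,7}  [accepting]
'c' @ 4: {5,6,7}  [accepting]
final: {5,6,7}; accept 5 in set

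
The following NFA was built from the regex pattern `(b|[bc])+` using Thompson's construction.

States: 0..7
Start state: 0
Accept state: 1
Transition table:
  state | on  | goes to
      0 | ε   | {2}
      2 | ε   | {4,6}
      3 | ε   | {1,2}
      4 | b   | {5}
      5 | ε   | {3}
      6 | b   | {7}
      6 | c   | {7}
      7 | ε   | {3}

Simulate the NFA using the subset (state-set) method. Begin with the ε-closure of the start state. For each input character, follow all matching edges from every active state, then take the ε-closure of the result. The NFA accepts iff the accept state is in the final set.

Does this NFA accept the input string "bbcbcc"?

initial (ε-close {0}): {0,2,4,6}
'b' @ 1: {1,2,3,4,5,6,7}  [accepting]
'b' @ 2: {1,2,3,4,5,6,7}  [accepting]
'c' @ 3: {1,2,3,4,6,7}  [accepting]
'b' @ 4: {1,2,3,4,5,6,7}  [accepting]
'c' @ 5: {1,2,3,4,6,7}  [accepting]
'c' @ 6: {1,2,3,4,6,7}  [accepting]
end set {1,2,3,4,6,7} — state 1 in

Answer: ACCEPT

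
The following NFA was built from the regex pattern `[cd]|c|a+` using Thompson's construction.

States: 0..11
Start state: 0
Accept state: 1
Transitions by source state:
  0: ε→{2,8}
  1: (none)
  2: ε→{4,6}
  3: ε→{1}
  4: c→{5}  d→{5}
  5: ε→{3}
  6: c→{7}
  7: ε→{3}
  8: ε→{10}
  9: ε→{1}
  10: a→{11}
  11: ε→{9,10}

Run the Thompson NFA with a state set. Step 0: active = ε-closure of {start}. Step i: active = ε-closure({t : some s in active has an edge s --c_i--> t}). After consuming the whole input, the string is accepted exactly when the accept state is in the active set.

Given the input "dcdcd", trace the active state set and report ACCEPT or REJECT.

start: ε-closure({0}) = {0,2,4,6,8,10}
'd' @ 1: {1,3,5}  (accept∈set)
'c' @ 2: {}  — dead — no transitions
rest 'dcd' ignored (set empty)
end set {} — state 1 not in

Answer: REJECT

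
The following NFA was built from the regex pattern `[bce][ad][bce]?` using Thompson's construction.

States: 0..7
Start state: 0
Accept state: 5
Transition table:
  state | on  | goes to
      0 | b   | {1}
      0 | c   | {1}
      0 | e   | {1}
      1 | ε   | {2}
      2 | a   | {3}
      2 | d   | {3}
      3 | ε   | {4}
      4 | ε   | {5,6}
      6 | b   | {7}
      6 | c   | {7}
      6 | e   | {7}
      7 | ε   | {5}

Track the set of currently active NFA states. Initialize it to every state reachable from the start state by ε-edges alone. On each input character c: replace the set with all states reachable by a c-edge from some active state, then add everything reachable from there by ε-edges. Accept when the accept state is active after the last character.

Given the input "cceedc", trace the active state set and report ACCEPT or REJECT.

S₀ = ε-closure({0}) = {0}
'c' @ 1: {1,2}
'c' @ 2: {}  — dead — no transitions
rest 'eedc' ignored (set empty)
end set {} — state 5 not in

Answer: REJECT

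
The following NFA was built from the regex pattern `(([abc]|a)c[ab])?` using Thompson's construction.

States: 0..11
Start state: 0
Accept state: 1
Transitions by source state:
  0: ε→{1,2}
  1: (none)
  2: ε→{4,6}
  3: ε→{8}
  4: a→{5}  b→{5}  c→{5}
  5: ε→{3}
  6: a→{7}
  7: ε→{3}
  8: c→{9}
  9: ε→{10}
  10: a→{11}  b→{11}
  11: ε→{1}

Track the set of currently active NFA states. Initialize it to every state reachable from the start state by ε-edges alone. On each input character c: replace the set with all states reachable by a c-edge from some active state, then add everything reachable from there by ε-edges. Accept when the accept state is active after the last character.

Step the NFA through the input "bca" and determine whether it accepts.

initial (ε-close {0}): {0,1,2,4,6}
'b' @ 1: {3,5,8}
'c' @ 2: {9,10}
'a' @ 3: {1,11}  ✓accept
after full input: {1,11}  (accept=1 in)

Answer: ACCEPT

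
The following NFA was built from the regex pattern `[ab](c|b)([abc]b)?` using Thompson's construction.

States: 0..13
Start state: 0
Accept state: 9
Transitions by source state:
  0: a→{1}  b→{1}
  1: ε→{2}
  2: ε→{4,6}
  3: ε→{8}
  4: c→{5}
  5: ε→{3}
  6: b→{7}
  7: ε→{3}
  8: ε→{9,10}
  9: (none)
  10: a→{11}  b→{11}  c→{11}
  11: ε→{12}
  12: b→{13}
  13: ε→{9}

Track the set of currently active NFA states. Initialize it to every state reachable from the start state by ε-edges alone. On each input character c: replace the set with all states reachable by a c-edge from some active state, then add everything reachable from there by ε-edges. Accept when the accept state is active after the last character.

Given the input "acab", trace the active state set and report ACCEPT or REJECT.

Answer: ACCEPT

Steps:
initial (ε-close {0}): {0}
'a' @ 1: {1,2,4,6}
'c' @ 2: {3,5,8,9,10}  ✓accept
'a' @ 3: {11,12}
'b' @ 4: {9,13}  ✓accept
end set {9,13} — state 9 in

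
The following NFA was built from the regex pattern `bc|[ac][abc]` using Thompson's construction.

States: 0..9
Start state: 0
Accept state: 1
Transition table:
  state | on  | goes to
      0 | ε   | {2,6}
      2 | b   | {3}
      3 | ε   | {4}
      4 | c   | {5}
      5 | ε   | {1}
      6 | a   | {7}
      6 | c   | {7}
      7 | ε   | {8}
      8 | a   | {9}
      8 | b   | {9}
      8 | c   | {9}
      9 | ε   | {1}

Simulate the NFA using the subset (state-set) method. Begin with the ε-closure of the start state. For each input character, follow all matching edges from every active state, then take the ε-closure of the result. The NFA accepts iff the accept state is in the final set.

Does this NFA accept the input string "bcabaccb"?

Answer: REJECT

Steps:
initial (ε-close {0}): {0,2,6}
'b' @ 1: {3,4}
'c' @ 2: {1,5}  ✓accept
'a' @ 3: {}  — state set empty
rest 'baccb' ignored (set empty)
after full input: {}  (accept=1 not in)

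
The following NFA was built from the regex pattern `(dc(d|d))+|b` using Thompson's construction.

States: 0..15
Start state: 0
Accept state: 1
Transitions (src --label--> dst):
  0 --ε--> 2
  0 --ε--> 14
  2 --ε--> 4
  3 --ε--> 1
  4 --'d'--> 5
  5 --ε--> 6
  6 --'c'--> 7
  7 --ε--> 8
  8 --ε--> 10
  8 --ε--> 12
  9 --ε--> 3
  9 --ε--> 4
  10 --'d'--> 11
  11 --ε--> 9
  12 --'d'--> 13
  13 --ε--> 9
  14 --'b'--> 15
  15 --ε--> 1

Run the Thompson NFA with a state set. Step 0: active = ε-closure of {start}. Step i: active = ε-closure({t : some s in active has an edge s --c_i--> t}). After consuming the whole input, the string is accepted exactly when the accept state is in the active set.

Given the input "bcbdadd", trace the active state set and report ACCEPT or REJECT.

start: ε-closure({0}) = {0,2,4,14}
'b' @ 1: {1,15}  ✓accept
'c' @ 2: {}  — dead — no transitions
rest 'bdadd' ignored (set empty)
after full input: {}  (accept=1 not in)

Answer: REJECT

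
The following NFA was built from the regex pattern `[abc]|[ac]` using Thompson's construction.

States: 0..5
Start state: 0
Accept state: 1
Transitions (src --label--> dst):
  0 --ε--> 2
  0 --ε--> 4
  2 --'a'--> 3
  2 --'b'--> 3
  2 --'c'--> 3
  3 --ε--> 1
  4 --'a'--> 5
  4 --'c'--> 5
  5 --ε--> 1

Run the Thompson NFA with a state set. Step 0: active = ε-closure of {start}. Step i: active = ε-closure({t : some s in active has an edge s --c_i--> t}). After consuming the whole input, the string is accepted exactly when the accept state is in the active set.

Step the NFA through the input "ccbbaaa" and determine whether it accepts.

S₀ = ε-closure({0}) = {0,2,4}
'c' @ 1: {1,3,5}  ✓accept
'c' @ 2: {}  — dead — no transitions
rest 'bbaaa' ignored (set empty)
final: {}; accept 1 not in set

Answer: REJECT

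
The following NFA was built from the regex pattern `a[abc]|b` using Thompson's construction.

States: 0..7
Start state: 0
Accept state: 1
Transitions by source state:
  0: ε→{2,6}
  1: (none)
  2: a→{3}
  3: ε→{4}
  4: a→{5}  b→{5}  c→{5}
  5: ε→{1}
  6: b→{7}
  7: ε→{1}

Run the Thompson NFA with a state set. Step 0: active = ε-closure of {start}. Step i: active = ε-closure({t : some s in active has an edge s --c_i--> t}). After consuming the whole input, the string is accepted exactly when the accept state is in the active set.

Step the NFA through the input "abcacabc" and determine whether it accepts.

Answer: REJECT

Steps:
initial (ε-close {0}): {0,2,6}
'a' @ 1: {3,4}
'b' @ 2: {1,5}  ✓accept
'c' @ 3: {}  — no active states
rest 'acabc' ignored (set empty)
final: {}; accept 1 not in set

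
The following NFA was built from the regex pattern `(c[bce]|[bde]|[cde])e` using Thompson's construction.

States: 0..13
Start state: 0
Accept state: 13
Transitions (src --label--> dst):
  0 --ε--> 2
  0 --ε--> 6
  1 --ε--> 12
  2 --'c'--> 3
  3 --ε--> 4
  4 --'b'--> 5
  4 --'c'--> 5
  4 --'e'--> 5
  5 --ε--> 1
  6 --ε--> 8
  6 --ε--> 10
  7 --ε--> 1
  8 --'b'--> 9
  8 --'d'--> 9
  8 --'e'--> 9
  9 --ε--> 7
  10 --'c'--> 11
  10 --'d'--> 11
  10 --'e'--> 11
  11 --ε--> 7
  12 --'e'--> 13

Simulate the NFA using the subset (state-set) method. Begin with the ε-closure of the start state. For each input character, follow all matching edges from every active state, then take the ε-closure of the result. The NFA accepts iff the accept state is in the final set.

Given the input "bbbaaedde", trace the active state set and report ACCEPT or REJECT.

initial (ε-close {0}): {0,2,6,8,10}
'b' @ 1: {1,7,9,12}
'b' @ 2: {}  — state set empty
rest 'baaedde' ignored (set empty)
after full input: {}  (accept=13 not in)

Answer: REJECT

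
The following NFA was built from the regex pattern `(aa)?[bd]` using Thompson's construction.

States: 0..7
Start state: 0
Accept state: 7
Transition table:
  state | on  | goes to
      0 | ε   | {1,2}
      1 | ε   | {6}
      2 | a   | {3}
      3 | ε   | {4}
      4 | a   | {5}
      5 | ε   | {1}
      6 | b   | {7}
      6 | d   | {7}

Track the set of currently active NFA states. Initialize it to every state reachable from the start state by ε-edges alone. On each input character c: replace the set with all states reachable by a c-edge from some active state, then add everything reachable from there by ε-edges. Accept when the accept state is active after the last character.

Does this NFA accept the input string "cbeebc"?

Answer: REJECT

Trace:
S₀ = ε-closure({0}) = {0,1,2,6}
'c' @ 1: {}  — no active states
rest 'beebc' ignored (set empty)
end set {} — state 7 not in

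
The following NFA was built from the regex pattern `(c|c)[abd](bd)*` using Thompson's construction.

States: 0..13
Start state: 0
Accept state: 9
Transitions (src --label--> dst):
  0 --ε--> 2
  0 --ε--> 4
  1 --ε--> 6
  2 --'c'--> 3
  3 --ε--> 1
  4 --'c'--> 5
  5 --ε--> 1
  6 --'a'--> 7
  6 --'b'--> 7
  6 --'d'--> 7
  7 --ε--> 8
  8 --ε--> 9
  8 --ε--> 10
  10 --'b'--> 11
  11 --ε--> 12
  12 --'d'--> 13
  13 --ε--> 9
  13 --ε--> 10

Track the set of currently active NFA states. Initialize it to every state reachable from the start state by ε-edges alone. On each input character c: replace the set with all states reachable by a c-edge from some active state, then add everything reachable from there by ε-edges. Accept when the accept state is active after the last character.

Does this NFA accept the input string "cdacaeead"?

start: ε-closure({0}) = {0,2,4}
'c' @ 1: {1,3,5,6}
'd' @ 2: {7,8,9,10}  ✓accept
'a' @ 3: {}  — no active states
rest 'caeead' ignored (set empty)
final: {}; accept 9 not in set

Answer: REJECT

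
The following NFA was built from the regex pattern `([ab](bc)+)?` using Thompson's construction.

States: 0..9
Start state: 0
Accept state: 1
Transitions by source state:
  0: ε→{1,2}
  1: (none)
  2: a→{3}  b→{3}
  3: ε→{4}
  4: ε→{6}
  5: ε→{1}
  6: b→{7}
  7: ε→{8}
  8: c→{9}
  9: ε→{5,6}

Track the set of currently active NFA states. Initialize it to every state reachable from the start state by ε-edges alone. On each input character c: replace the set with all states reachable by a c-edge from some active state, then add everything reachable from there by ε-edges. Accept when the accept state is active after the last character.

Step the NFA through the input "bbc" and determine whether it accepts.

Answer: ACCEPT

Derivation:
initial (ε-close {0}): {0,1,2}
'b' @ 1: {3,4,6}
'b' @ 2: {7,8}
'c' @ 3: {1,5,6,9}  (accept∈set)
after full input: {1,5,6,9}  (accept=1 in)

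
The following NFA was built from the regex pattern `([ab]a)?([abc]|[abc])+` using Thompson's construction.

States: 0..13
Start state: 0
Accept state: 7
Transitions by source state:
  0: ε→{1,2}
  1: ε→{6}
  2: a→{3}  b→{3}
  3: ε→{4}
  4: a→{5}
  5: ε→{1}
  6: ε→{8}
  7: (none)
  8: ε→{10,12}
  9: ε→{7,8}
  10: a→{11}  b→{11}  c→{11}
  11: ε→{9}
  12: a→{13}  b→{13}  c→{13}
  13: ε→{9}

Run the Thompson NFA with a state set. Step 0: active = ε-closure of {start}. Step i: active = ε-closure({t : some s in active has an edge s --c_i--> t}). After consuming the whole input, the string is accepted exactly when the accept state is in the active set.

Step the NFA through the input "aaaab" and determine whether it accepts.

Answer: ACCEPT

Trace:
start: ε-closure({0}) = {0,1,2,6,8,10,12}
'a' @ 1: {3,4,7,8,9,10,11,12,13}  [accepting]
'a' @ 2: {1,5,6,7,8,9,10,11,12,13}  [accepting]
'a' @ 3: {7,8,9,10,11,12,13}  [accepting]
'a' @ 4: {7,8,9,10,11,12,13}  [accepting]
'b' @ 5: {7,8,9,10,11,12,13}  [accepting]
end set {7,8,9,10,11,12,13} — state 7 in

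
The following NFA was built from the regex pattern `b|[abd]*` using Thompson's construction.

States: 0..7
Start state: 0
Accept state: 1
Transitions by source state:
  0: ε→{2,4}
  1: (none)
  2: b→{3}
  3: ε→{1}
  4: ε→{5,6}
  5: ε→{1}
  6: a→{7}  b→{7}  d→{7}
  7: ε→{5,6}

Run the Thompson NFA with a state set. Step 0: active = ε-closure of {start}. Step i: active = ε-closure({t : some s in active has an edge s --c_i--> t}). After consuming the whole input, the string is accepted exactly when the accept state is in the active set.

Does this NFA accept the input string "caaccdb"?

start: ε-closure({0}) = {0,1,2,4,5,6}
'c' @ 1: {}  — dead — no transitions
rest 'aaccdb' ignored (set empty)
final: {}; accept 1 not in set

Answer: REJECT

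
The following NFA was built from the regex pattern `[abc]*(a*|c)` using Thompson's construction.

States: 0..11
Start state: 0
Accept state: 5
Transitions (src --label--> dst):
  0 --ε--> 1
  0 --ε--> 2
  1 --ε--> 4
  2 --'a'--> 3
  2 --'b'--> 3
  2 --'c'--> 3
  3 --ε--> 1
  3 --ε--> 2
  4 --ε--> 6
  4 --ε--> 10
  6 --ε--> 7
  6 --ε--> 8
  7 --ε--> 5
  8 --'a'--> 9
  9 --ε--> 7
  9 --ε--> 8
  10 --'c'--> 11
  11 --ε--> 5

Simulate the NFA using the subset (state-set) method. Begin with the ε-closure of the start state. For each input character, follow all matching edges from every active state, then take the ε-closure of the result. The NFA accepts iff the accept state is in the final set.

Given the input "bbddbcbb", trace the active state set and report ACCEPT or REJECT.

Answer: REJECT

Derivation:
S₀ = ε-closure({0}) = {0,1,2,4,5,6,7,8,10}
'b' @ 1: {1,2,3,4,5,6,7,8,10}  ✓accept
'b' @ 2: {1,2,3,4,5,6,7,8,10}  ✓accept
'd' @ 3: {}  — no active states
rest 'dbcbb' ignored (set empty)
end set {} — state 5 not in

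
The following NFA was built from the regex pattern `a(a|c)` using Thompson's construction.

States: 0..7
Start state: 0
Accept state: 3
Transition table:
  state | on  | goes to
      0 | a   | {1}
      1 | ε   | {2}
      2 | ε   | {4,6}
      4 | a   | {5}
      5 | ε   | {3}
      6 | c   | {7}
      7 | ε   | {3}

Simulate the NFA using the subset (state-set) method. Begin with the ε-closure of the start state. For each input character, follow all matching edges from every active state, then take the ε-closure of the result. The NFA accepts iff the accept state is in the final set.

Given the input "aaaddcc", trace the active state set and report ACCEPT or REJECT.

initial (ε-close {0}): {0}
'a' @ 1: {1,2,4,6}
'a' @ 2: {3,5}  [accepting]
'a' @ 3: {}  — state set empty
rest 'ddcc' ignored (set empty)
end set {} — state 3 not in

Answer: REJECT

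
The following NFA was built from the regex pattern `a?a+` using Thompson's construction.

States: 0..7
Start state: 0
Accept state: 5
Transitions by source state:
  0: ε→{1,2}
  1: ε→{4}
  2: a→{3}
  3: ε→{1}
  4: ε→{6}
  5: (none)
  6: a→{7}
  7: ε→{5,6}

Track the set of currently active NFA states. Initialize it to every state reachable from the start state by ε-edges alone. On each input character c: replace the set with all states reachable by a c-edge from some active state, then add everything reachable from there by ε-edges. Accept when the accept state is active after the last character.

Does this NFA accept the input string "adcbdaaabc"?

Answer: REJECT

Trace:
start: ε-closure({0}) = {0,1,2,4,6}
'a' @ 1: {1,3,4,5,6,7}  [accepting]
'd' @ 2: {}  — no active states
rest 'cbdaaabc' ignored (set empty)
final: {}; accept 5 not in set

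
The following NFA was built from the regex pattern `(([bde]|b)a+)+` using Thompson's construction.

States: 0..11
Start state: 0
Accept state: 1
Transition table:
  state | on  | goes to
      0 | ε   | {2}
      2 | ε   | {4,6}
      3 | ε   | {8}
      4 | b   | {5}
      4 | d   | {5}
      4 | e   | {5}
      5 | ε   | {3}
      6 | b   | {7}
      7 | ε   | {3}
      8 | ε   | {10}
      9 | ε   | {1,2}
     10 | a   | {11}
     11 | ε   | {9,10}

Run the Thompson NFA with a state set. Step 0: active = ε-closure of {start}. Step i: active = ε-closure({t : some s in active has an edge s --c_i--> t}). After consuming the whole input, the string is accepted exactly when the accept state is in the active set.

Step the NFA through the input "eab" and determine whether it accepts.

Answer: REJECT

Derivation:
initial (ε-close {0}): {0,2,4,6}
'e' @ 1: {3,5,8,10}
'a' @ 2: {1,2,4,6,9,10,11}  ✓accept
'b' @ 3: {3,5,7,8,10}
end set {3,5,7,8,10} — state 1 not in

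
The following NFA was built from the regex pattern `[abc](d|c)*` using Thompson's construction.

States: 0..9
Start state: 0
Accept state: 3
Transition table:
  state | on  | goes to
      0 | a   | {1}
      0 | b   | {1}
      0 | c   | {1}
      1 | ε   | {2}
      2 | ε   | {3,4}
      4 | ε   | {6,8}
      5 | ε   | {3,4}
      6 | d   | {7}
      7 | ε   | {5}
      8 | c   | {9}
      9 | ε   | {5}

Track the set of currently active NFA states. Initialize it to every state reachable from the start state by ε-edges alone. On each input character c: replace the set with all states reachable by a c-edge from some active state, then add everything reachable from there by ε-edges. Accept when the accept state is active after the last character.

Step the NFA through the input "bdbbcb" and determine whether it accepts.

S₀ = ε-closure({0}) = {0}
'b' @ 1: {1,2,3,4,6,8}  ✓accept
'd' @ 2: {3,4,5,6,7,8}  ✓accept
'b' @ 3: {}  — dead — no transitions
rest 'bcb' ignored (set empty)
final: {}; accept 3 not in set

Answer: REJECT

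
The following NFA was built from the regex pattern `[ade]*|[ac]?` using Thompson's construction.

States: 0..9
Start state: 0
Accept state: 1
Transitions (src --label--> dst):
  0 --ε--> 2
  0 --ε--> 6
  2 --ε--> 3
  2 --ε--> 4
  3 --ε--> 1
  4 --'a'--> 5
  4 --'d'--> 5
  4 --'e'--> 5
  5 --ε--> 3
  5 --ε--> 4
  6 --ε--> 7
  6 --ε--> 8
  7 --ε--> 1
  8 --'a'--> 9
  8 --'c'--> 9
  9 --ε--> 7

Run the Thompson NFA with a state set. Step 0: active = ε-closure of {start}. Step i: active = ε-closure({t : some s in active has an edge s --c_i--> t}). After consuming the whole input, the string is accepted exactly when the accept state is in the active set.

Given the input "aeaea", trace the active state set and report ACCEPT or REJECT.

Answer: ACCEPT

Steps:
S₀ = ε-closure({0}) = {0,1,2,3,4,6,7,8}
'a' @ 1: {1,3,4,5,7,9}  (accept∈set)
'e' @ 2: {1,3,4,5}  (accept∈set)
'a' @ 3: {1,3,4,5}  (accept∈set)
'e' @ 4: {1,3,4,5}  (accept∈set)
'a' @ 5: {1,3,4,5}  (accept∈set)
final: {1,3,4,5}; accept 1 in set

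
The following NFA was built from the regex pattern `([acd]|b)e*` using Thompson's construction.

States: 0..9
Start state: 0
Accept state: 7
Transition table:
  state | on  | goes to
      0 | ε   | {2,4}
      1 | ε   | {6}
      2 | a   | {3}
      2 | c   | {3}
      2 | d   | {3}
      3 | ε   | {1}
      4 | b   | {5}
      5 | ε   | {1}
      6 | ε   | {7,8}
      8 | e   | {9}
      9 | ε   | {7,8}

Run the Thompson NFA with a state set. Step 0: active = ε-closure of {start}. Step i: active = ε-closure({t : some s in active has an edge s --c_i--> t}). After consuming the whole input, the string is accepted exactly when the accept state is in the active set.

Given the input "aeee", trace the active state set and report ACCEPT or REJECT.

Answer: ACCEPT

Derivation:
S₀ = ε-closure({0}) = {0,2,4}
'a' @ 1: {1,3,6,7,8}  (accept∈set)
'e' @ 2: {7,8,9}  (accept∈set)
'e' @ 3: {7,8,9}  (accept∈set)
'e' @ 4: {7,8,9}  (accept∈set)
final: {7,8,9}; accept 7 in set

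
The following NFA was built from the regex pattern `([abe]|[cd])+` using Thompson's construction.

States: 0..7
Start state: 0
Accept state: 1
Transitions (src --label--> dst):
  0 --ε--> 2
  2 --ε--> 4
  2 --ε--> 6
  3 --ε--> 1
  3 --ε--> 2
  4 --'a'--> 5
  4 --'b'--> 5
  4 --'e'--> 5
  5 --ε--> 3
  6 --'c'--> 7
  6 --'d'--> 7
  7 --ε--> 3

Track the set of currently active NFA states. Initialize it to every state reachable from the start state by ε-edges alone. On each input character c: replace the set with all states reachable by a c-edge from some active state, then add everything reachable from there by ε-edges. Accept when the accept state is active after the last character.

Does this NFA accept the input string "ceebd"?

S₀ = ε-closure({0}) = {0,2,4,6}
'c' @ 1: {1,2,3,4,6,7}  (accept∈set)
'e' @ 2: {1,2,3,4,5,6}  (accept∈set)
'e' @ 3: {1,2,3,4,5,6}  (accept∈set)
'b' @ 4: {1,2,3,4,5,6}  (accept∈set)
'd' @ 5: {1,2,3,4,6,7}  (accept∈set)
final: {1,2,3,4,6,7}; accept 1 in set

Answer: ACCEPT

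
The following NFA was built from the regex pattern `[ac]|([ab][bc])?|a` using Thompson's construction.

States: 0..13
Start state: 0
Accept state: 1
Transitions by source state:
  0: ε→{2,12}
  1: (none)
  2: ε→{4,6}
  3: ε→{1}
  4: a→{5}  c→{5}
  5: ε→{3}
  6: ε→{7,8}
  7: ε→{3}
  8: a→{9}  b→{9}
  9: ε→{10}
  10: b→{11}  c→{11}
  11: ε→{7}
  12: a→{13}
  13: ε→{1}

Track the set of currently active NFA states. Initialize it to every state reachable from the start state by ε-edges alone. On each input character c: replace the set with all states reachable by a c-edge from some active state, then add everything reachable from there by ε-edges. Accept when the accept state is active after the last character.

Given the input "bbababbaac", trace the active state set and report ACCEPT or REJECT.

Answer: REJECT

Steps:
S₀ = ε-closure({0}) = {0,1,2,3,4,6,7,8,12}
'b' @ 1: {9,10}
'b' @ 2: {1,3,7,11}  ✓accept
'a' @ 3: {}  — dead — no transitions
rest 'babbaac' ignored (set empty)
end set {} — state 1 not in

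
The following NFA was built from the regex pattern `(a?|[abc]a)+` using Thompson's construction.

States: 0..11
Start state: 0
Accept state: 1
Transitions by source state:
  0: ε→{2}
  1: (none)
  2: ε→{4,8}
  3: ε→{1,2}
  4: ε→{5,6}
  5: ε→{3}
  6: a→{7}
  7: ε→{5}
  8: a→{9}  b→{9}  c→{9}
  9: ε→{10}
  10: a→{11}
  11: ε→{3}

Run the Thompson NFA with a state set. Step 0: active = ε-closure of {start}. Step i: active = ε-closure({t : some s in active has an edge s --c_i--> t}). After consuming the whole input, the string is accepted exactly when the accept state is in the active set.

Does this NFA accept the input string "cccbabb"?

start: ε-closure({0}) = {0,1,2,3,4,5,6,8}
'c' @ 1: {9,10}
'c' @ 2: {}  — dead — no transitions
rest 'cbabb' ignored (set empty)
end set {} — state 1 not in

Answer: REJECT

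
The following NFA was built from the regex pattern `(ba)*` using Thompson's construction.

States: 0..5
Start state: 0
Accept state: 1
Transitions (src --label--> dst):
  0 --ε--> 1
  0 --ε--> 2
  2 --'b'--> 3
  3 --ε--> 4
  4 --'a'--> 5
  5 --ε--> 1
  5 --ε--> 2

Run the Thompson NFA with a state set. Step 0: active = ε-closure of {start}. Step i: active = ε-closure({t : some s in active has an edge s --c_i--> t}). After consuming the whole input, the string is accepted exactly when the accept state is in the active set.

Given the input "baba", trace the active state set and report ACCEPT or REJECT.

start: ε-closure({0}) = {0,1,2}
'b' @ 1: {3,4}
'a' @ 2: {1,2,5}  ✓accept
'b' @ 3: {3,4}
'a' @ 4: {1,2,5}  ✓accept
after full input: {1,2,5}  (accept=1 in)

Answer: ACCEPT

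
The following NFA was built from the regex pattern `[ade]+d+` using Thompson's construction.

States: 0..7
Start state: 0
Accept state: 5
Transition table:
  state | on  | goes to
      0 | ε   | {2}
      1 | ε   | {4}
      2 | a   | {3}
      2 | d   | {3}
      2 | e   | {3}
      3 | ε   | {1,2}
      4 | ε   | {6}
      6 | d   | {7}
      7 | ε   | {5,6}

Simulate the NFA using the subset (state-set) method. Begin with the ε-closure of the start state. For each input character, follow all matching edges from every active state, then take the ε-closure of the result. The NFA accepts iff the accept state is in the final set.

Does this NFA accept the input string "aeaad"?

Answer: ACCEPT

Steps:
S₀ = ε-closure({0}) = {0,2}
'a' @ 1: {1,2,3,4,6}
'e' @ 2: {1,2,3,4,6}
'a' @ 3: {1,2,3,4,6}
'a' @ 4: {1,2,3,4,6}
'd' @ 5: {1,2,3,4,5,6,7}  ✓accept
final: {1,2,3,4,5,6,7}; accept 5 in set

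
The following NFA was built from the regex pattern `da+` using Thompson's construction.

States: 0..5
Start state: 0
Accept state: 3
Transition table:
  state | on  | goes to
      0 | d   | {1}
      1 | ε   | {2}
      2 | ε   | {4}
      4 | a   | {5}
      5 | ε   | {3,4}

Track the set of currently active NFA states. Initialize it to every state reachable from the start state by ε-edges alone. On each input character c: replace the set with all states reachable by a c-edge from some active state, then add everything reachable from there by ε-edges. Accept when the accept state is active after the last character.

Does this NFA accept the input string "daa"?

Answer: ACCEPT

Steps:
initial (ε-close {0}): {0}
'd' @ 1: {1,2,4}
'a' @ 2: {3,4,5}  ✓accept
'a' @ 3: {3,4,5}  ✓accept
final: {3,4,5}; accept 3 in set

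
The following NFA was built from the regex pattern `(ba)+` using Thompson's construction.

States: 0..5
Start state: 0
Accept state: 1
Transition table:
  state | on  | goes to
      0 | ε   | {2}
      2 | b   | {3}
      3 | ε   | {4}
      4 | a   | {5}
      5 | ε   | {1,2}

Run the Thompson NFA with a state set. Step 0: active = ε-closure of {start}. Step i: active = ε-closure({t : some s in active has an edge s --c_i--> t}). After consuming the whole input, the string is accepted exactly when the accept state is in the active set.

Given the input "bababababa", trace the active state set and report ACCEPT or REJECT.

Answer: ACCEPT

Steps:
start: ε-closure({0}) = {0,2}
'b' @ 1: {3,4}
'a' @ 2: {1,2,5}  [accepting]
'b' @ 3: {3,4}
'a' @ 4: {1,2,5}  [accepting]
'b' @ 5: {3,4}
'a' @ 6: {1,2,5}  [accepting]
'b' @ 7: {3,4}
'a' @ 8: {1,2,5}  [accepting]
'b' @ 9: {3,4}
'a' @ 10: {1,2,5}  [accepting]
end set {1,2,5} — state 1 in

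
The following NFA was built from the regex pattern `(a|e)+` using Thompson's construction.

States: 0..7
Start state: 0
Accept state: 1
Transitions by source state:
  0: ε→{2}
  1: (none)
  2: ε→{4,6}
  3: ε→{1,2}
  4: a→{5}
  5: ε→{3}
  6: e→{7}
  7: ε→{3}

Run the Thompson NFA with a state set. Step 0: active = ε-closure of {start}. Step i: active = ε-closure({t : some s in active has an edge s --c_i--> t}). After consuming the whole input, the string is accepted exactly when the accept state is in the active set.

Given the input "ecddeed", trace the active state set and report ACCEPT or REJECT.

Answer: REJECT

Steps:
start: ε-closure({0}) = {0,2,4,6}
'e' @ 1: {1,2,3,4,6,7}  ✓accept
'c' @ 2: {}  — state set empty
rest 'ddeed' ignored (set empty)
final: {}; accept 1 not in set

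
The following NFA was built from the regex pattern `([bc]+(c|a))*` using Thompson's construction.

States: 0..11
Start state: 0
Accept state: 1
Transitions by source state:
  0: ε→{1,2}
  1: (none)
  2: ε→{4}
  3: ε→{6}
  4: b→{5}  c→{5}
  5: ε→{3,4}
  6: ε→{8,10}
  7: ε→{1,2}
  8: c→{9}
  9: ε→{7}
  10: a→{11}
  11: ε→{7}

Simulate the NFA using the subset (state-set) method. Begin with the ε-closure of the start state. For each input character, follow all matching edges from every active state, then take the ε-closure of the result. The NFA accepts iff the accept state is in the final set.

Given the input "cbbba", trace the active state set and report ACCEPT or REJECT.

S₀ = ε-closure({0}) = {0,1,2,4}
'c' @ 1: {3,4,5,6,8,10}
'b' @ 2: {3,4,5,6,8,10}
'b' @ 3: {3,4,5,6,8,10}
'b' @ 4: {3,4,5,6,8,10}
'a' @ 5: {1,2,4,7,11}  [accepting]
end set {1,2,4,7,11} — state 1 in

Answer: ACCEPT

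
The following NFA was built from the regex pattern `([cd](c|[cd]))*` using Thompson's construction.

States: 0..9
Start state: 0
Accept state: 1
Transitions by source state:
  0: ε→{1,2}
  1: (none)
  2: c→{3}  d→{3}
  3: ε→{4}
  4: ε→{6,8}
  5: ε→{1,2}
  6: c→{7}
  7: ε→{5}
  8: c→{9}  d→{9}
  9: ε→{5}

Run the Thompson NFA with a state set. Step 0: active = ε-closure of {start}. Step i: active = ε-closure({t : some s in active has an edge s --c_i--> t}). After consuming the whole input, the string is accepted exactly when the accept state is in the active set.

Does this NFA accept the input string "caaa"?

Answer: REJECT

Steps:
initial (ε-close {0}): {0,1,2}
'c' @ 1: {3,4,6,8}
'a' @ 2: {}  — state set empty
rest 'aa' ignored (set empty)
end set {} — state 1 not in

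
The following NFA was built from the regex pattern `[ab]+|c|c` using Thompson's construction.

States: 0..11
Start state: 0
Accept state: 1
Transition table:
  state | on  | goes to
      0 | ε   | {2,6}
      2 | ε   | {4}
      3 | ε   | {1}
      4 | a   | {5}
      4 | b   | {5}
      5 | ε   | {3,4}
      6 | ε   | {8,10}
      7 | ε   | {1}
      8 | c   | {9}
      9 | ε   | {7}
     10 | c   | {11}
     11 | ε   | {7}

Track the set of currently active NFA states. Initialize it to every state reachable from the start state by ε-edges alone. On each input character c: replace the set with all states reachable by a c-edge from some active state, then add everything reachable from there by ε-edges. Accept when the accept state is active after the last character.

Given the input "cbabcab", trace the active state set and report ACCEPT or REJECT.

S₀ = ε-closure({0}) = {0,2,4,6,8,10}
'c' @ 1: {1,7,9,11}  (accept∈set)
'b' @ 2: {}  — dead — no transitions
rest 'abcab' ignored (set empty)
end set {} — state 1 not in

Answer: REJECT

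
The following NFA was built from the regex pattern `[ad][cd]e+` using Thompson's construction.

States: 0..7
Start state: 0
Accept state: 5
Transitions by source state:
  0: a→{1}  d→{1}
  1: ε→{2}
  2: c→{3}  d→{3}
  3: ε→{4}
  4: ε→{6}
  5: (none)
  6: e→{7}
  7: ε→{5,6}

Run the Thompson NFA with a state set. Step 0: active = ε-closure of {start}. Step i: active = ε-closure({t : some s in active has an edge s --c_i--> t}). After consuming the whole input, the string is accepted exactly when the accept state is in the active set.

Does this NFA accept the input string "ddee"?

Answer: ACCEPT

Trace:
S₀ = ε-closure({0}) = {0}
'd' @ 1: {1,2}
'd' @ 2: {3,4,6}
'e' @ 3: {5,6,7}  (accept∈set)
'e' @ 4: {5,6,7}  (accept∈set)
final: {5,6,7}; accept 5 in set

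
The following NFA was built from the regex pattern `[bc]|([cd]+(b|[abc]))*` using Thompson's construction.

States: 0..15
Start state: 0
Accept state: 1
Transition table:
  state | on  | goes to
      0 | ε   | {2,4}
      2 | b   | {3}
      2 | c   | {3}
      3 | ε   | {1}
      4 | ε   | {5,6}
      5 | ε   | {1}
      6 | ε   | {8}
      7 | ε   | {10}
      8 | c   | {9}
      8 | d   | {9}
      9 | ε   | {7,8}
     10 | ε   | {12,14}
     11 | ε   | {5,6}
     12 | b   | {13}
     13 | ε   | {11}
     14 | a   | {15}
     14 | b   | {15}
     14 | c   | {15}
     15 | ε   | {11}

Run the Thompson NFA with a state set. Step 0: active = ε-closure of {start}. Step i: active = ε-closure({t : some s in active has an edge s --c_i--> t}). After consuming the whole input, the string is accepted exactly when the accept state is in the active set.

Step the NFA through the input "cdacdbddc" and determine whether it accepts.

Answer: ACCEPT

Steps:
initial (ε-close {0}): {0,1,2,4,5,6,8}
'c' @ 1: {1,3,7,8,9,10,12,14}  [accepting]
'd' @ 2: {7,8,9,10,12,14}
'a' @ 3: {1,5,6,8,11,15}  [accepting]
'c' @ 4: {7,8,9,10,12,14}
'd' @ 5: {7,8,9,10,12,14}
'b' @ 6: {1,5,6,8,11,13,15}  [accepting]
'd' @ 7: {7,8,9,10,12,14}
'd' @ 8: {7,8,9,10,12,14}
'c' @ 9: {1,5,6,7,8,9,10,11,12,14,15}  [accepting]
final: {1,5,6,7,8,9,10,11,12,14,15}; accept 1 in set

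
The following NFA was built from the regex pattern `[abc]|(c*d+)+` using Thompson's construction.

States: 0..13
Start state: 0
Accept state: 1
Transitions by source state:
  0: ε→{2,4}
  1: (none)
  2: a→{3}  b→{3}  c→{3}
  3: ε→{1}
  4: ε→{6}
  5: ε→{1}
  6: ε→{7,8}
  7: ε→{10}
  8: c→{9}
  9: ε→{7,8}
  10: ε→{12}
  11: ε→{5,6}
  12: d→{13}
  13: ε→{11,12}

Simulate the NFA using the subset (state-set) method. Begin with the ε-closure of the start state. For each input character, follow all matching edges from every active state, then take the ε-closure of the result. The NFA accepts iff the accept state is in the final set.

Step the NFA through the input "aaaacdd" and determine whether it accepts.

initial (ε-close {0}): {0,2,4,6,7,8,10,12}
'a' @ 1: {1,3}  (accept∈set)
'a' @ 2: {}  — dead — no transitions
rest 'aacdd' ignored (set empty)
after full input: {}  (accept=1 not in)

Answer: REJECT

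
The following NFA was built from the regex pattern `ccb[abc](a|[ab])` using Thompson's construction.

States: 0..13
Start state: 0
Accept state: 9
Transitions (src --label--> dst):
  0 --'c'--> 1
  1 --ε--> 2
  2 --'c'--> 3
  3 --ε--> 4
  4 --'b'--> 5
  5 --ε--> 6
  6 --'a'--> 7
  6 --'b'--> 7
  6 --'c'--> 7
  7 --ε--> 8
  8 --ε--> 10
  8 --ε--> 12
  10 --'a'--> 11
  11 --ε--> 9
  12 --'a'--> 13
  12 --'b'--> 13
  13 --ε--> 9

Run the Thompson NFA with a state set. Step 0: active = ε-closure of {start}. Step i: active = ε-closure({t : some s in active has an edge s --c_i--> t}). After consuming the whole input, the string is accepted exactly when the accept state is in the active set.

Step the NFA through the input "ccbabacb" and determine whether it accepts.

initial (ε-close {0}): {0}
'c' @ 1: {1,2}
'c' @ 2: {3,4}
'b' @ 3: {5,6}
'a' @ 4: {7,8,10,12}
'b' @ 5: {9,13}  [accepting]
'a' @ 6: {}  — no active states
rest 'cb' ignored (set empty)
end set {} — state 9 not in

Answer: REJECT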